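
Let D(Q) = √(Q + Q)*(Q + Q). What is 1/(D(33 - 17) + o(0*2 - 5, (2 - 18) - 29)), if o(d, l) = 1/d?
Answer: 5/819199 + 3200*√2/819199 ≈ 0.0055304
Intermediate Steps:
D(Q) = 2*√2*Q^(3/2) (D(Q) = √(2*Q)*(2*Q) = (√2*√Q)*(2*Q) = 2*√2*Q^(3/2))
1/(D(33 - 17) + o(0*2 - 5, (2 - 18) - 29)) = 1/(2*√2*(33 - 17)^(3/2) + 1/(0*2 - 5)) = 1/(2*√2*16^(3/2) + 1/(0 - 5)) = 1/(2*√2*64 + 1/(-5)) = 1/(128*√2 - ⅕) = 1/(-⅕ + 128*√2)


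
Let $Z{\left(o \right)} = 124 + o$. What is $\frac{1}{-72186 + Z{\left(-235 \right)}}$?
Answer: $- \frac{1}{72297} \approx -1.3832 \cdot 10^{-5}$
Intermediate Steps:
$\frac{1}{-72186 + Z{\left(-235 \right)}} = \frac{1}{-72186 + \left(124 - 235\right)} = \frac{1}{-72186 - 111} = \frac{1}{-72297} = - \frac{1}{72297}$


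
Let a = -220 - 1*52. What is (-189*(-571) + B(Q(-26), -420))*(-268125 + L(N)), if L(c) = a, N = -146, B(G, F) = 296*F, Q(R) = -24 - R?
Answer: 4401979197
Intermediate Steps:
a = -272 (a = -220 - 52 = -272)
L(c) = -272
(-189*(-571) + B(Q(-26), -420))*(-268125 + L(N)) = (-189*(-571) + 296*(-420))*(-268125 - 272) = (107919 - 124320)*(-268397) = -16401*(-268397) = 4401979197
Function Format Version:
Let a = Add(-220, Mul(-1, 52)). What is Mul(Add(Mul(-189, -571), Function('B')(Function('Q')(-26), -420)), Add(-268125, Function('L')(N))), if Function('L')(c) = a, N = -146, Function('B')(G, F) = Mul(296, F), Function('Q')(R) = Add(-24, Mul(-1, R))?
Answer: 4401979197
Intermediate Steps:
a = -272 (a = Add(-220, -52) = -272)
Function('L')(c) = -272
Mul(Add(Mul(-189, -571), Function('B')(Function('Q')(-26), -420)), Add(-268125, Function('L')(N))) = Mul(Add(Mul(-189, -571), Mul(296, -420)), Add(-268125, -272)) = Mul(Add(107919, -124320), -268397) = Mul(-16401, -268397) = 4401979197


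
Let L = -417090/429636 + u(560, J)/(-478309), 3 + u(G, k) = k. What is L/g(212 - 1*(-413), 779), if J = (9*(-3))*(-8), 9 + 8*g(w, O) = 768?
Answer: -133059608852/12997796919393 ≈ -0.010237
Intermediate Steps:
g(w, O) = 759/8 (g(w, O) = -9/8 + (1/8)*768 = -9/8 + 96 = 759/8)
J = 216 (J = -27*(-8) = 216)
u(G, k) = -3 + k
L = -33264902213/34249794254 (L = -417090/429636 + (-3 + 216)/(-478309) = -417090*1/429636 + 213*(-1/478309) = -69515/71606 - 213/478309 = -33264902213/34249794254 ≈ -0.97124)
L/g(212 - 1*(-413), 779) = -33264902213/(34249794254*759/8) = -33264902213/34249794254*8/759 = -133059608852/12997796919393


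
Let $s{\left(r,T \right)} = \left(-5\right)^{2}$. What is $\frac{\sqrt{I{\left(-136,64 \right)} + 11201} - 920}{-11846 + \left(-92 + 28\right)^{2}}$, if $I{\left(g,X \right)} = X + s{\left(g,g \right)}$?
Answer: $\frac{92}{775} - \frac{\sqrt{11290}}{7750} \approx 0.105$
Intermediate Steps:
$s{\left(r,T \right)} = 25$
$I{\left(g,X \right)} = 25 + X$ ($I{\left(g,X \right)} = X + 25 = 25 + X$)
$\frac{\sqrt{I{\left(-136,64 \right)} + 11201} - 920}{-11846 + \left(-92 + 28\right)^{2}} = \frac{\sqrt{\left(25 + 64\right) + 11201} - 920}{-11846 + \left(-92 + 28\right)^{2}} = \frac{\sqrt{89 + 11201} - 920}{-11846 + \left(-64\right)^{2}} = \frac{\sqrt{11290} - 920}{-11846 + 4096} = \frac{-920 + \sqrt{11290}}{-7750} = \left(-920 + \sqrt{11290}\right) \left(- \frac{1}{7750}\right) = \frac{92}{775} - \frac{\sqrt{11290}}{7750}$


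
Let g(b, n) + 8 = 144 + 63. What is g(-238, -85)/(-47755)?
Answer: -199/47755 ≈ -0.0041671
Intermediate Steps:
g(b, n) = 199 (g(b, n) = -8 + (144 + 63) = -8 + 207 = 199)
g(-238, -85)/(-47755) = 199/(-47755) = 199*(-1/47755) = -199/47755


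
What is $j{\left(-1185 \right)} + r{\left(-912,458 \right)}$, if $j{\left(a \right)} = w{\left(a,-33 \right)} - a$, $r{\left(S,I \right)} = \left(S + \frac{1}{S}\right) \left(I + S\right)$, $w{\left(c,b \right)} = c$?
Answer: $\frac{188806115}{456} \approx 4.1405 \cdot 10^{5}$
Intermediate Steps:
$r{\left(S,I \right)} = \left(I + S\right) \left(S + \frac{1}{S}\right)$
$j{\left(a \right)} = 0$ ($j{\left(a \right)} = a - a = 0$)
$j{\left(-1185 \right)} + r{\left(-912,458 \right)} = 0 + \left(1 + \left(-912\right)^{2} + 458 \left(-912\right) + \frac{458}{-912}\right) = 0 + \left(1 + 831744 - 417696 + 458 \left(- \frac{1}{912}\right)\right) = 0 + \left(1 + 831744 - 417696 - \frac{229}{456}\right) = 0 + \frac{188806115}{456} = \frac{188806115}{456}$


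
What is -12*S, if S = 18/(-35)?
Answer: 216/35 ≈ 6.1714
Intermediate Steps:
S = -18/35 (S = 18*(-1/35) = -18/35 ≈ -0.51429)
-12*S = -12*(-18/35) = 216/35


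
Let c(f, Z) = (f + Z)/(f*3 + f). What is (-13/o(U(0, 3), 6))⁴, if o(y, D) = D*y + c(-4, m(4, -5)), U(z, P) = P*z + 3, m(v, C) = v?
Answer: 28561/104976 ≈ 0.27207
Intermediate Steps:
U(z, P) = 3 + P*z
c(f, Z) = (Z + f)/(4*f) (c(f, Z) = (Z + f)/(3*f + f) = (Z + f)/((4*f)) = (Z + f)*(1/(4*f)) = (Z + f)/(4*f))
o(y, D) = D*y (o(y, D) = D*y + (¼)*(4 - 4)/(-4) = D*y + (¼)*(-¼)*0 = D*y + 0 = D*y)
(-13/o(U(0, 3), 6))⁴ = (-13*1/(6*(3 + 3*0)))⁴ = (-13*1/(6*(3 + 0)))⁴ = (-13/(6*3))⁴ = (-13/18)⁴ = 28561/104976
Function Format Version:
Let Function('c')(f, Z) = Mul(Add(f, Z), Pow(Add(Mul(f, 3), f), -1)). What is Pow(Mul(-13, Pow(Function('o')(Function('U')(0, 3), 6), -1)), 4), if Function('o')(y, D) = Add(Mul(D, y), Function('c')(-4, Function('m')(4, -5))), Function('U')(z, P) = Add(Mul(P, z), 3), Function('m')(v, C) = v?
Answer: Rational(28561, 104976) ≈ 0.27207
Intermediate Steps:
Function('U')(z, P) = Add(3, Mul(P, z))
Function('c')(f, Z) = Mul(Rational(1, 4), Pow(f, -1), Add(Z, f)) (Function('c')(f, Z) = Mul(Add(Z, f), Pow(Add(Mul(3, f), f), -1)) = Mul(Add(Z, f), Pow(Mul(4, f), -1)) = Mul(Add(Z, f), Mul(Rational(1, 4), Pow(f, -1))) = Mul(Rational(1, 4), Pow(f, -1), Add(Z, f)))
Function('o')(y, D) = Mul(D, y) (Function('o')(y, D) = Add(Mul(D, y), Mul(Rational(1, 4), Pow(-4, -1), Add(4, -4))) = Add(Mul(D, y), Mul(Rational(1, 4), Rational(-1, 4), 0)) = Add(Mul(D, y), 0) = Mul(D, y))
Pow(Mul(-13, Pow(Function('o')(Function('U')(0, 3), 6), -1)), 4) = Pow(Mul(-13, Pow(Mul(6, Add(3, Mul(3, 0))), -1)), 4) = Pow(Mul(-13, Pow(Mul(6, Add(3, 0)), -1)), 4) = Pow(Mul(-13, Pow(Mul(6, 3), -1)), 4) = Pow(Mul(-13, Pow(18, -1)), 4) = Pow(Mul(-13, Rational(1, 18)), 4) = Pow(Rational(-13, 18), 4) = Rational(28561, 104976)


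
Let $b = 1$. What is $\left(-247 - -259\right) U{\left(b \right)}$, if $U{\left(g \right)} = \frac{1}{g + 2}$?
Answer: $4$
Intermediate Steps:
$U{\left(g \right)} = \frac{1}{2 + g}$
$\left(-247 - -259\right) U{\left(b \right)} = \frac{-247 - -259}{2 + 1} = \frac{-247 + 259}{3} = 12 \cdot \frac{1}{3} = 4$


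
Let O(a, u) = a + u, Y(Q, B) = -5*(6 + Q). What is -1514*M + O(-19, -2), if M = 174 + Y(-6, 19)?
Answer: -263457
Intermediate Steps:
Y(Q, B) = -30 - 5*Q
M = 174 (M = 174 + (-30 - 5*(-6)) = 174 + (-30 + 30) = 174 + 0 = 174)
-1514*M + O(-19, -2) = -1514*174 + (-19 - 2) = -263436 - 21 = -263457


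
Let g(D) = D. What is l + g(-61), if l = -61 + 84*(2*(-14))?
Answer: -2474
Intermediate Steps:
l = -2413 (l = -61 + 84*(-28) = -61 - 2352 = -2413)
l + g(-61) = -2413 - 61 = -2474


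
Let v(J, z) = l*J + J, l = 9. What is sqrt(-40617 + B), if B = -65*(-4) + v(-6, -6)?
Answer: I*sqrt(40417) ≈ 201.04*I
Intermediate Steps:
v(J, z) = 10*J (v(J, z) = 9*J + J = 10*J)
B = 200 (B = -65*(-4) + 10*(-6) = 260 - 60 = 200)
sqrt(-40617 + B) = sqrt(-40617 + 200) = sqrt(-40417) = I*sqrt(40417)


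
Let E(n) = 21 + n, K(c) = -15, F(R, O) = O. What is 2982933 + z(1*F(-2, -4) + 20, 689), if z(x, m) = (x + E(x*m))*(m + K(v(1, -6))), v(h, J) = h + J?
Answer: 10438047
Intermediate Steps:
v(h, J) = J + h
z(x, m) = (-15 + m)*(21 + x + m*x) (z(x, m) = (x + (21 + x*m))*(m - 15) = (x + (21 + m*x))*(-15 + m) = (21 + x + m*x)*(-15 + m) = (-15 + m)*(21 + x + m*x))
2982933 + z(1*F(-2, -4) + 20, 689) = 2982933 + (-315 - 15*(1*(-4) + 20) + 689*(21 + 689*(1*(-4) + 20)) - 14*689*(1*(-4) + 20)) = 2982933 + (-315 - 15*(-4 + 20) + 689*(21 + 689*(-4 + 20)) - 14*689*(-4 + 20)) = 2982933 + (-315 - 15*16 + 689*(21 + 689*16) - 14*689*16) = 2982933 + (-315 - 240 + 689*(21 + 11024) - 154336) = 2982933 + (-315 - 240 + 689*11045 - 154336) = 2982933 + (-315 - 240 + 7610005 - 154336) = 2982933 + 7455114 = 10438047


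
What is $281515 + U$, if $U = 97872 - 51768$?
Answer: $327619$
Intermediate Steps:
$U = 46104$ ($U = 97872 - 51768 = 46104$)
$281515 + U = 281515 + 46104 = 327619$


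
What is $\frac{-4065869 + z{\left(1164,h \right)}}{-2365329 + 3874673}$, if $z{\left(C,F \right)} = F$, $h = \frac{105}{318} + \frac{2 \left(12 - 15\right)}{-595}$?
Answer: $- \frac{256434336369}{95194326080} \approx -2.6938$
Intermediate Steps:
$h = \frac{21461}{63070}$ ($h = 105 \cdot \frac{1}{318} + 2 \left(-3\right) \left(- \frac{1}{595}\right) = \frac{35}{106} - - \frac{6}{595} = \frac{35}{106} + \frac{6}{595} = \frac{21461}{63070} \approx 0.34027$)
$\frac{-4065869 + z{\left(1164,h \right)}}{-2365329 + 3874673} = \frac{-4065869 + \frac{21461}{63070}}{-2365329 + 3874673} = - \frac{256434336369}{63070 \cdot 1509344} = \left(- \frac{256434336369}{63070}\right) \frac{1}{1509344} = - \frac{256434336369}{95194326080}$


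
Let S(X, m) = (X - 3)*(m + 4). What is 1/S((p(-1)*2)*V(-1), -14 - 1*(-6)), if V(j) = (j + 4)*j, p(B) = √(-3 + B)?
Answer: 1/204 - I/51 ≈ 0.004902 - 0.019608*I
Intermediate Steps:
V(j) = j*(4 + j) (V(j) = (4 + j)*j = j*(4 + j))
S(X, m) = (-3 + X)*(4 + m)
1/S((p(-1)*2)*V(-1), -14 - 1*(-6)) = 1/(-12 - 3*(-14 - 1*(-6)) + 4*((√(-3 - 1)*2)*(-(4 - 1))) + ((√(-3 - 1)*2)*(-(4 - 1)))*(-14 - 1*(-6))) = 1/(-12 - 3*(-14 + 6) + 4*((√(-4)*2)*(-1*3)) + ((√(-4)*2)*(-1*3))*(-14 + 6)) = 1/(-12 - 3*(-8) + 4*(((2*I)*2)*(-3)) + (((2*I)*2)*(-3))*(-8)) = 1/(-12 + 24 + 4*((4*I)*(-3)) + ((4*I)*(-3))*(-8)) = 1/(-12 + 24 + 4*(-12*I) - 12*I*(-8)) = 1/(-12 + 24 - 48*I + 96*I) = 1/(12 + 48*I) = (12 - 48*I)/2448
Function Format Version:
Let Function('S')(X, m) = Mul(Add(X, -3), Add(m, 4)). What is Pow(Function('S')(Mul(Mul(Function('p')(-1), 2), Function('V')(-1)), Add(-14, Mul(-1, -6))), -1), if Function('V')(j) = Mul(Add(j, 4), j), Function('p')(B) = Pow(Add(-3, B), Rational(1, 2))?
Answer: Add(Rational(1, 204), Mul(Rational(-1, 51), I)) ≈ Add(0.0049020, Mul(-0.019608, I))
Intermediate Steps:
Function('V')(j) = Mul(j, Add(4, j)) (Function('V')(j) = Mul(Add(4, j), j) = Mul(j, Add(4, j)))
Function('S')(X, m) = Mul(Add(-3, X), Add(4, m))
Pow(Function('S')(Mul(Mul(Function('p')(-1), 2), Function('V')(-1)), Add(-14, Mul(-1, -6))), -1) = Pow(Add(-12, Mul(-3, Add(-14, Mul(-1, -6))), Mul(4, Mul(Mul(Pow(Add(-3, -1), Rational(1, 2)), 2), Mul(-1, Add(4, -1)))), Mul(Mul(Mul(Pow(Add(-3, -1), Rational(1, 2)), 2), Mul(-1, Add(4, -1))), Add(-14, Mul(-1, -6)))), -1) = Pow(Add(-12, Mul(-3, Add(-14, 6)), Mul(4, Mul(Mul(Pow(-4, Rational(1, 2)), 2), Mul(-1, 3))), Mul(Mul(Mul(Pow(-4, Rational(1, 2)), 2), Mul(-1, 3)), Add(-14, 6))), -1) = Pow(Add(-12, Mul(-3, -8), Mul(4, Mul(Mul(Mul(2, I), 2), -3)), Mul(Mul(Mul(Mul(2, I), 2), -3), -8)), -1) = Pow(Add(-12, 24, Mul(4, Mul(Mul(4, I), -3)), Mul(Mul(Mul(4, I), -3), -8)), -1) = Pow(Add(-12, 24, Mul(4, Mul(-12, I)), Mul(Mul(-12, I), -8)), -1) = Pow(Add(-12, 24, Mul(-48, I), Mul(96, I)), -1) = Pow(Add(12, Mul(48, I)), -1) = Mul(Rational(1, 2448), Add(12, Mul(-48, I)))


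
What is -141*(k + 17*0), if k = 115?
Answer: -16215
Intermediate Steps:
-141*(k + 17*0) = -141*(115 + 17*0) = -141*(115 + 0) = -141*115 = -16215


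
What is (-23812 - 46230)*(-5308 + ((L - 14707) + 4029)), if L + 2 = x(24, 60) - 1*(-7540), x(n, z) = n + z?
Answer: 585831288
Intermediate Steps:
L = 7622 (L = -2 + ((24 + 60) - 1*(-7540)) = -2 + (84 + 7540) = -2 + 7624 = 7622)
(-23812 - 46230)*(-5308 + ((L - 14707) + 4029)) = (-23812 - 46230)*(-5308 + ((7622 - 14707) + 4029)) = -70042*(-5308 + (-7085 + 4029)) = -70042*(-5308 - 3056) = -70042*(-8364) = 585831288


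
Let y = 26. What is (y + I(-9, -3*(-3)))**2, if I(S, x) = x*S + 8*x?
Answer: 289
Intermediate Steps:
I(S, x) = 8*x + S*x (I(S, x) = S*x + 8*x = 8*x + S*x)
(y + I(-9, -3*(-3)))**2 = (26 + (-3*(-3))*(8 - 9))**2 = (26 + 9*(-1))**2 = (26 - 9)**2 = 17**2 = 289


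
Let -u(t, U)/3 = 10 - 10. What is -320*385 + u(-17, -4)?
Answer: -123200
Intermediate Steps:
u(t, U) = 0 (u(t, U) = -3*(10 - 10) = -3*0 = 0)
-320*385 + u(-17, -4) = -320*385 + 0 = -123200 + 0 = -123200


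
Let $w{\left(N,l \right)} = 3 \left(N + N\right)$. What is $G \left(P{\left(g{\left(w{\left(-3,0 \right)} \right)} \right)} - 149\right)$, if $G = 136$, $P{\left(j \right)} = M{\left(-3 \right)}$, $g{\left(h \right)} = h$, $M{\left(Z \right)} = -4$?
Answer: $-20808$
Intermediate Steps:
$w{\left(N,l \right)} = 6 N$ ($w{\left(N,l \right)} = 3 \cdot 2 N = 6 N$)
$P{\left(j \right)} = -4$
$G \left(P{\left(g{\left(w{\left(-3,0 \right)} \right)} \right)} - 149\right) = 136 \left(-4 - 149\right) = 136 \left(-153\right) = -20808$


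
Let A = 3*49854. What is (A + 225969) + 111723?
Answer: 487254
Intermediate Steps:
A = 149562
(A + 225969) + 111723 = (149562 + 225969) + 111723 = 375531 + 111723 = 487254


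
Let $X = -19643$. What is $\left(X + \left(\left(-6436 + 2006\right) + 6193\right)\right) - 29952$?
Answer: $-47832$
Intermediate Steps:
$\left(X + \left(\left(-6436 + 2006\right) + 6193\right)\right) - 29952 = \left(-19643 + \left(\left(-6436 + 2006\right) + 6193\right)\right) - 29952 = \left(-19643 + \left(-4430 + 6193\right)\right) - 29952 = \left(-19643 + 1763\right) - 29952 = -17880 - 29952 = -47832$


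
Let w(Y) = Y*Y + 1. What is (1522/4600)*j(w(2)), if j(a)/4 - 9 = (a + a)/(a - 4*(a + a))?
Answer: 46421/4025 ≈ 11.533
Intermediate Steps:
w(Y) = 1 + Y**2 (w(Y) = Y**2 + 1 = 1 + Y**2)
j(a) = 244/7 (j(a) = 36 + 4*((a + a)/(a - 4*(a + a))) = 36 + 4*((2*a)/(a - 8*a)) = 36 + 4*((2*a)/((-7*a))) = 36 + 4*((2*a)*(-1/(7*a))) = 36 + 4*(-2/7) = 36 - 8/7 = 244/7)
(1522/4600)*j(w(2)) = (1522/4600)*(244/7) = (1522*(1/4600))*(244/7) = (761/2300)*(244/7) = 46421/4025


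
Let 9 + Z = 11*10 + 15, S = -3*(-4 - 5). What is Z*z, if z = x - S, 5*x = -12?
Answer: -17052/5 ≈ -3410.4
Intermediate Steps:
S = 27 (S = -3*(-9) = 27)
x = -12/5 (x = (⅕)*(-12) = -12/5 ≈ -2.4000)
z = -147/5 (z = -12/5 - 1*27 = -12/5 - 27 = -147/5 ≈ -29.400)
Z = 116 (Z = -9 + (11*10 + 15) = -9 + (110 + 15) = -9 + 125 = 116)
Z*z = 116*(-147/5) = -17052/5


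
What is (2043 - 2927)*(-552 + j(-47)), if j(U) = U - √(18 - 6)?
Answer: 529516 + 1768*√3 ≈ 5.3258e+5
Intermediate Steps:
j(U) = U - 2*√3 (j(U) = U - √12 = U - 2*√3)
(2043 - 2927)*(-552 + j(-47)) = (2043 - 2927)*(-552 + (-47 - 2*√3)) = -884*(-599 - 2*√3) = 529516 + 1768*√3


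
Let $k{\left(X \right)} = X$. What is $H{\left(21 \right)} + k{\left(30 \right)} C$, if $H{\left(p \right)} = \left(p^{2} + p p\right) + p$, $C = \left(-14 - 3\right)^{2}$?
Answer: $9573$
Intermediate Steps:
$C = 289$ ($C = \left(-17\right)^{2} = 289$)
$H{\left(p \right)} = p + 2 p^{2}$ ($H{\left(p \right)} = \left(p^{2} + p^{2}\right) + p = 2 p^{2} + p = p + 2 p^{2}$)
$H{\left(21 \right)} + k{\left(30 \right)} C = 21 \left(1 + 2 \cdot 21\right) + 30 \cdot 289 = 21 \left(1 + 42\right) + 8670 = 21 \cdot 43 + 8670 = 903 + 8670 = 9573$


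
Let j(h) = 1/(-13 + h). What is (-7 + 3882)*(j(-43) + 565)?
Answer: 122601125/56 ≈ 2.1893e+6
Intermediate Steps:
(-7 + 3882)*(j(-43) + 565) = (-7 + 3882)*(1/(-13 - 43) + 565) = 3875*(1/(-56) + 565) = 3875*(-1/56 + 565) = 3875*(31639/56) = 122601125/56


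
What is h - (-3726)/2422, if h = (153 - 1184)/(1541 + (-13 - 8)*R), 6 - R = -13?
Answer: 879005/1382962 ≈ 0.63560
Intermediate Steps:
R = 19 (R = 6 - 1*(-13) = 6 + 13 = 19)
h = -1031/1142 (h = (153 - 1184)/(1541 + (-13 - 8)*19) = -1031/(1541 - 21*19) = -1031/(1541 - 399) = -1031/1142 ≈ -0.90280)
h - (-3726)/2422 = -1031/1142 - (-3726)/2422 = -1031/1142 - 1*(-1863/1211) = -1031/1142 + 1863/1211 = 879005/1382962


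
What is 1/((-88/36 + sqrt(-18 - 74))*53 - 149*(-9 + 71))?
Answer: -189693/1782192883 - 4293*I*sqrt(23)/3564385766 ≈ -0.00010644 - 5.7762e-6*I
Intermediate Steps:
1/((-88/36 + sqrt(-18 - 74))*53 - 149*(-9 + 71)) = 1/((-88*1/36 + sqrt(-92))*53 - 149*62) = 1/((-22/9 + 2*I*sqrt(23))*53 - 9238) = 1/((-1166/9 + 106*I*sqrt(23)) - 9238) = 1/(-84308/9 + 106*I*sqrt(23))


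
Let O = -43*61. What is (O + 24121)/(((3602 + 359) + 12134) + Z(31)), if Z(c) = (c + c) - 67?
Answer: 10749/8045 ≈ 1.3361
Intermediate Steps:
O = -2623
Z(c) = -67 + 2*c (Z(c) = 2*c - 67 = -67 + 2*c)
(O + 24121)/(((3602 + 359) + 12134) + Z(31)) = (-2623 + 24121)/(((3602 + 359) + 12134) + (-67 + 2*31)) = 21498/((3961 + 12134) + (-67 + 62)) = 21498/(16095 - 5) = 21498/16090 = 21498*(1/16090) = 10749/8045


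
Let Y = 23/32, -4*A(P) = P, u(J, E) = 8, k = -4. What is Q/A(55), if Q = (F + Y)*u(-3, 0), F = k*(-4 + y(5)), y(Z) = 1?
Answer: -37/5 ≈ -7.4000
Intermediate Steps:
F = 12 (F = -4*(-4 + 1) = -4*(-3) = 12)
A(P) = -P/4
Y = 23/32 (Y = 23*(1/32) = 23/32 ≈ 0.71875)
Q = 407/4 (Q = (12 + 23/32)*8 = (407/32)*8 = 407/4 ≈ 101.75)
Q/A(55) = 407/(4*((-¼*55))) = 407/(4*(-55/4)) = (407/4)*(-4/55) = -37/5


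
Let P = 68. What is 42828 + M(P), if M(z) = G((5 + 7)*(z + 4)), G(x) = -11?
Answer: 42817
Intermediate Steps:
M(z) = -11
42828 + M(P) = 42828 - 11 = 42817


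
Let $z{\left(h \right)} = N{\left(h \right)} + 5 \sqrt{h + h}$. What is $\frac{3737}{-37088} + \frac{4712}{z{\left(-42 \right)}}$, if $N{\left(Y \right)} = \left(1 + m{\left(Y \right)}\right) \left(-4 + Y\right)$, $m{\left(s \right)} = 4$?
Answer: $- \frac{1010000647}{50996000} - \frac{1178 i \sqrt{21}}{1375} \approx -19.805 - 3.926 i$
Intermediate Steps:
$N{\left(Y \right)} = -20 + 5 Y$ ($N{\left(Y \right)} = \left(1 + 4\right) \left(-4 + Y\right) = 5 \left(-4 + Y\right) = -20 + 5 Y$)
$z{\left(h \right)} = -20 + 5 h + 5 \sqrt{2} \sqrt{h}$ ($z{\left(h \right)} = \left(-20 + 5 h\right) + 5 \sqrt{h + h} = \left(-20 + 5 h\right) + 5 \sqrt{2 h} = \left(-20 + 5 h\right) + 5 \sqrt{2} \sqrt{h} = -20 + 5 h + 5 \sqrt{2} \sqrt{h}$)
$\frac{3737}{-37088} + \frac{4712}{z{\left(-42 \right)}} = \frac{3737}{-37088} + \frac{4712}{-20 + 5 \left(-42\right) + 5 \sqrt{2} \sqrt{-42}} = 3737 \left(- \frac{1}{37088}\right) + \frac{4712}{-20 - 210 + 5 \sqrt{2} i \sqrt{42}} = - \frac{3737}{37088} + \frac{4712}{-20 - 210 + 10 i \sqrt{21}} = - \frac{3737}{37088} + \frac{4712}{-230 + 10 i \sqrt{21}}$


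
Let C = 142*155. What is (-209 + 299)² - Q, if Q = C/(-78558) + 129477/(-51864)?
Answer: 5502233848001/679055352 ≈ 8102.8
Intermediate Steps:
C = 22010
Q = -1885496801/679055352 (Q = 22010/(-78558) + 129477/(-51864) = 22010*(-1/78558) + 129477*(-1/51864) = -11005/39279 - 43159/17288 = -1885496801/679055352 ≈ -2.7766)
(-209 + 299)² - Q = (-209 + 299)² - 1*(-1885496801/679055352) = 90² + 1885496801/679055352 = 8100 + 1885496801/679055352 = 5502233848001/679055352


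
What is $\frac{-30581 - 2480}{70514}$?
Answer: $- \frac{33061}{70514} \approx -0.46886$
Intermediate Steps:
$\frac{-30581 - 2480}{70514} = \left(-30581 - 2480\right) \frac{1}{70514} = \left(-33061\right) \frac{1}{70514} = - \frac{33061}{70514}$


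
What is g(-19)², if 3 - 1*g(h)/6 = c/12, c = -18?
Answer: 729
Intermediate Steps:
g(h) = 27 (g(h) = 18 - (-108)/12 = 18 - 6*(-3/2) = 18 + 9 = 27)
g(-19)² = 27² = 729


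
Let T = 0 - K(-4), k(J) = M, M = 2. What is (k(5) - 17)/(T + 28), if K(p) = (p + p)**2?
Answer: 5/12 ≈ 0.41667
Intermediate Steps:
K(p) = 4*p**2 (K(p) = (2*p)**2 = 4*p**2)
k(J) = 2
T = -64 (T = 0 - 4*(-4)**2 = 0 - 4*16 = 0 - 1*64 = 0 - 64 = -64)
(k(5) - 17)/(T + 28) = (2 - 17)/(-64 + 28) = -15/(-36) = -1/36*(-15) = 5/12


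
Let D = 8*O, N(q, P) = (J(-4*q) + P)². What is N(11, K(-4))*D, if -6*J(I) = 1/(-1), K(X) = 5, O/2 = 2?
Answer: 7688/9 ≈ 854.22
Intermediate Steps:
O = 4 (O = 2*2 = 4)
J(I) = ⅙ (J(I) = -⅙/(-1) = -⅙*(-1) = ⅙)
N(q, P) = (⅙ + P)²
D = 32 (D = 8*4 = 32)
N(11, K(-4))*D = ((1 + 6*5)²/36)*32 = ((1 + 30)²/36)*32 = ((1/36)*31²)*32 = ((1/36)*961)*32 = (961/36)*32 = 7688/9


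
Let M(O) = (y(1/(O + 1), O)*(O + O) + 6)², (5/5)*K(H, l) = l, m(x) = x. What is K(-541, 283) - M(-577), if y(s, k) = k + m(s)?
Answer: -36775506204736129/82944 ≈ -4.4338e+11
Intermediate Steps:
K(H, l) = l
y(s, k) = k + s
M(O) = (6 + 2*O*(O + 1/(1 + O)))² (M(O) = ((O + 1/(O + 1))*(O + O) + 6)² = ((O + 1/(1 + O))*(2*O) + 6)² = (2*O*(O + 1/(1 + O)) + 6)² = (6 + 2*O*(O + 1/(1 + O)))²)
K(-541, 283) - M(-577) = 283 - 4*(3 + (-577)² + (-577)³ + 4*(-577))²/(1 - 577)² = 283 - 4*(3 + 332929 - 192100033 - 2308)²/(-576)² = 283 - 4*(-191769409)²/331776 = 283 - 4*36775506228209281/331776 = 283 - 1*36775506228209281/82944 = 283 - 36775506228209281/82944 = -36775506204736129/82944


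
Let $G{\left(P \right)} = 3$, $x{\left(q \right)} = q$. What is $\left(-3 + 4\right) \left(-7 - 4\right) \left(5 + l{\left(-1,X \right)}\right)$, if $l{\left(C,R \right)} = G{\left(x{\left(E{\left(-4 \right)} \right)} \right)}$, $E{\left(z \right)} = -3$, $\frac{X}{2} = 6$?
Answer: $-88$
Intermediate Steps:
$X = 12$ ($X = 2 \cdot 6 = 12$)
$l{\left(C,R \right)} = 3$
$\left(-3 + 4\right) \left(-7 - 4\right) \left(5 + l{\left(-1,X \right)}\right) = \left(-3 + 4\right) \left(-7 - 4\right) \left(5 + 3\right) = 1 \left(-11\right) 8 = \left(-11\right) 8 = -88$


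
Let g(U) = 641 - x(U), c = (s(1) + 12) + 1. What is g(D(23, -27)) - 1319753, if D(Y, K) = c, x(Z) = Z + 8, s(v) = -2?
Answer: -1319131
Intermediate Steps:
x(Z) = 8 + Z
c = 11 (c = (-2 + 12) + 1 = 10 + 1 = 11)
D(Y, K) = 11
g(U) = 633 - U (g(U) = 641 - (8 + U) = 641 + (-8 - U) = 633 - U)
g(D(23, -27)) - 1319753 = (633 - 1*11) - 1319753 = (633 - 11) - 1319753 = 622 - 1319753 = -1319131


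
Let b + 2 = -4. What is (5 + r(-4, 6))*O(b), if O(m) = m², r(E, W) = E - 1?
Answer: 0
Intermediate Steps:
b = -6 (b = -2 - 4 = -6)
r(E, W) = -1 + E
(5 + r(-4, 6))*O(b) = (5 + (-1 - 4))*(-6)² = (5 - 5)*36 = 0*36 = 0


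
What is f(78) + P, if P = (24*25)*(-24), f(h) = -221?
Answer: -14621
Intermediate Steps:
P = -14400 (P = 600*(-24) = -14400)
f(78) + P = -221 - 14400 = -14621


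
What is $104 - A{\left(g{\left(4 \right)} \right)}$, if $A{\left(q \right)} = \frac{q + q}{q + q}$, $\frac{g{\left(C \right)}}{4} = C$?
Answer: $103$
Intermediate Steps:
$g{\left(C \right)} = 4 C$
$A{\left(q \right)} = 1$ ($A{\left(q \right)} = \frac{2 q}{2 q} = 2 q \frac{1}{2 q} = 1$)
$104 - A{\left(g{\left(4 \right)} \right)} = 104 - 1 = 103$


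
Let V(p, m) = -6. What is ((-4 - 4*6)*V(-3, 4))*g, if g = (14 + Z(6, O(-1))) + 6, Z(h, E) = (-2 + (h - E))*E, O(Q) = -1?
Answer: 2520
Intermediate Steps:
Z(h, E) = E*(-2 + h - E) (Z(h, E) = (-2 + h - E)*E = E*(-2 + h - E))
g = 15 (g = (14 - (-2 + 6 - 1*(-1))) + 6 = (14 - (-2 + 6 + 1)) + 6 = (14 - 1*5) + 6 = (14 - 5) + 6 = 9 + 6 = 15)
((-4 - 4*6)*V(-3, 4))*g = ((-4 - 4*6)*(-6))*15 = ((-4 - 24)*(-6))*15 = -28*(-6)*15 = 168*15 = 2520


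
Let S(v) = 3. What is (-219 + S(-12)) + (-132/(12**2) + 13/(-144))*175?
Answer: -56479/144 ≈ -392.22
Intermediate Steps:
(-219 + S(-12)) + (-132/(12**2) + 13/(-144))*175 = (-219 + 3) + (-132/(12**2) + 13/(-144))*175 = -216 + (-132/144 + 13*(-1/144))*175 = -216 + (-132*1/144 - 13/144)*175 = -216 + (-11/12 - 13/144)*175 = -216 - 145/144*175 = -216 - 25375/144 = -56479/144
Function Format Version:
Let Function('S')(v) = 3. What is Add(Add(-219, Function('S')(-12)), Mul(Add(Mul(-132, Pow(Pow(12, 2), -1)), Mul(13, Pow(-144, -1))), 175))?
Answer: Rational(-56479, 144) ≈ -392.22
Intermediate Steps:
Add(Add(-219, Function('S')(-12)), Mul(Add(Mul(-132, Pow(Pow(12, 2), -1)), Mul(13, Pow(-144, -1))), 175)) = Add(Add(-219, 3), Mul(Add(Mul(-132, Pow(Pow(12, 2), -1)), Mul(13, Pow(-144, -1))), 175)) = Add(-216, Mul(Add(Mul(-132, Pow(144, -1)), Mul(13, Rational(-1, 144))), 175)) = Add(-216, Mul(Add(Mul(-132, Rational(1, 144)), Rational(-13, 144)), 175)) = Add(-216, Mul(Add(Rational(-11, 12), Rational(-13, 144)), 175)) = Add(-216, Mul(Rational(-145, 144), 175)) = Add(-216, Rational(-25375, 144)) = Rational(-56479, 144)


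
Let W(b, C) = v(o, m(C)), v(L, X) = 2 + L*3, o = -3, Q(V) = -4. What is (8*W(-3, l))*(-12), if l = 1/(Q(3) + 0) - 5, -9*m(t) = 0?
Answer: 672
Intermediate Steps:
m(t) = 0 (m(t) = -1/9*0 = 0)
v(L, X) = 2 + 3*L
l = -21/4 (l = 1/(-4 + 0) - 5 = 1/(-4) - 5 = -1/4 - 5 = -21/4 ≈ -5.2500)
W(b, C) = -7 (W(b, C) = 2 + 3*(-3) = 2 - 9 = -7)
(8*W(-3, l))*(-12) = (8*(-7))*(-12) = -56*(-12) = 672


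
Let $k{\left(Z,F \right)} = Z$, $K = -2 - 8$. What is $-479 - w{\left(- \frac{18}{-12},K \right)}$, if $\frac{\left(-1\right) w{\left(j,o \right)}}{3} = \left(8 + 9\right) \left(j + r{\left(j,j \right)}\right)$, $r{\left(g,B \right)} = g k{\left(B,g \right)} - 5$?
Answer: $- \frac{2171}{4} \approx -542.75$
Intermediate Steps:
$K = -10$
$r{\left(g,B \right)} = -5 + B g$ ($r{\left(g,B \right)} = g B - 5 = B g - 5 = -5 + B g$)
$w{\left(j,o \right)} = 255 - 51 j - 51 j^{2}$ ($w{\left(j,o \right)} = - 3 \left(8 + 9\right) \left(j + \left(-5 + j j\right)\right) = - 3 \cdot 17 \left(j + \left(-5 + j^{2}\right)\right) = - 3 \cdot 17 \left(-5 + j + j^{2}\right) = - 3 \left(-85 + 17 j + 17 j^{2}\right) = 255 - 51 j - 51 j^{2}$)
$-479 - w{\left(- \frac{18}{-12},K \right)} = -479 - \left(255 - 51 \left(- \frac{18}{-12}\right) - 51 \left(- \frac{18}{-12}\right)^{2}\right) = -479 - \left(255 - 51 \left(\left(-18\right) \left(- \frac{1}{12}\right)\right) - 51 \left(\left(-18\right) \left(- \frac{1}{12}\right)\right)^{2}\right) = -479 - \left(255 - \frac{153}{2} - 51 \left(\frac{3}{2}\right)^{2}\right) = -479 - \left(255 - \frac{153}{2} - \frac{459}{4}\right) = -479 - \frac{255}{4} = - \frac{2171}{4}$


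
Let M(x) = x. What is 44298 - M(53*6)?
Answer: 43980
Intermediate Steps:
44298 - M(53*6) = 44298 - 53*6 = 44298 - 1*318 = 44298 - 318 = 43980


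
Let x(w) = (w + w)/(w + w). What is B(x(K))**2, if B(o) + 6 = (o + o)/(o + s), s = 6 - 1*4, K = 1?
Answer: 256/9 ≈ 28.444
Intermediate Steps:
s = 2 (s = 6 - 4 = 2)
x(w) = 1 (x(w) = (2*w)/((2*w)) = (2*w)*(1/(2*w)) = 1)
B(o) = -6 + 2*o/(2 + o) (B(o) = -6 + (o + o)/(o + 2) = -6 + (2*o)/(2 + o) = -6 + 2*o/(2 + o))
B(x(K))**2 = (4*(-3 - 1*1)/(2 + 1))**2 = (4*(-3 - 1)/3)**2 = (4*(1/3)*(-4))**2 = (-16/3)**2 = 256/9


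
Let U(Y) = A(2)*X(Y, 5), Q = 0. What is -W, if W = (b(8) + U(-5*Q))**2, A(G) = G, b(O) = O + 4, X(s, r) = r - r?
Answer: -144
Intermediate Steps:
X(s, r) = 0
b(O) = 4 + O
U(Y) = 0 (U(Y) = 2*0 = 0)
W = 144 (W = ((4 + 8) + 0)**2 = (12 + 0)**2 = 12**2 = 144)
-W = -1*144 = -144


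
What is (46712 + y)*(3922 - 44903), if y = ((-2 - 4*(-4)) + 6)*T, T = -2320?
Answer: -12786072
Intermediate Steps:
y = -46400 (y = ((-2 - 4*(-4)) + 6)*(-2320) = ((-2 + 16) + 6)*(-2320) = (14 + 6)*(-2320) = 20*(-2320) = -46400)
(46712 + y)*(3922 - 44903) = (46712 - 46400)*(3922 - 44903) = 312*(-40981) = -12786072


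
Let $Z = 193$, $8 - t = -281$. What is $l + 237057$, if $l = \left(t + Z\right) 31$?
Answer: $251999$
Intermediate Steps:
$t = 289$ ($t = 8 - -281 = 8 + 281 = 289$)
$l = 14942$ ($l = \left(289 + 193\right) 31 = 482 \cdot 31 = 14942$)
$l + 237057 = 14942 + 237057 = 251999$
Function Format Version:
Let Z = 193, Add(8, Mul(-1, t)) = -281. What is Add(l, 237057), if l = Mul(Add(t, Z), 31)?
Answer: 251999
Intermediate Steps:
t = 289 (t = Add(8, Mul(-1, -281)) = Add(8, 281) = 289)
l = 14942 (l = Mul(Add(289, 193), 31) = Mul(482, 31) = 14942)
Add(l, 237057) = Add(14942, 237057) = 251999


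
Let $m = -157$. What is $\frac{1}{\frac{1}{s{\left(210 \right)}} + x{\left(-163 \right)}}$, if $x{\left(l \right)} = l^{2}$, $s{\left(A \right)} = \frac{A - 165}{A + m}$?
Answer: $\frac{45}{1195658} \approx 3.7636 \cdot 10^{-5}$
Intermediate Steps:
$s{\left(A \right)} = \frac{-165 + A}{-157 + A}$ ($s{\left(A \right)} = \frac{A - 165}{A - 157} = \frac{-165 + A}{-157 + A}$)
$\frac{1}{\frac{1}{s{\left(210 \right)}} + x{\left(-163 \right)}} = \frac{1}{\frac{1}{\frac{1}{-157 + 210} \left(-165 + 210\right)} + \left(-163\right)^{2}} = \frac{1}{\frac{1}{\frac{1}{53} \cdot 45} + 26569} = \frac{1}{\frac{1}{\frac{45}{53}} + 26569} = \frac{1}{\frac{53}{45} + 26569} = \frac{1}{\frac{1195658}{45}} = \frac{45}{1195658}$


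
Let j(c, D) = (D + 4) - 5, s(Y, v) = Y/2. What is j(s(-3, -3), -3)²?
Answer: 16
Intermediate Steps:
s(Y, v) = Y/2 (s(Y, v) = Y*(½) = Y/2)
j(c, D) = -1 + D (j(c, D) = (4 + D) - 5 = -1 + D)
j(s(-3, -3), -3)² = (-1 - 3)² = (-4)² = 16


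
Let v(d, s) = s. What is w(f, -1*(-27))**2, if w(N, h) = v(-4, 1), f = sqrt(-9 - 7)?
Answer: 1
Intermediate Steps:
f = 4*I (f = sqrt(-16) = 4*I ≈ 4.0*I)
w(N, h) = 1
w(f, -1*(-27))**2 = 1**2 = 1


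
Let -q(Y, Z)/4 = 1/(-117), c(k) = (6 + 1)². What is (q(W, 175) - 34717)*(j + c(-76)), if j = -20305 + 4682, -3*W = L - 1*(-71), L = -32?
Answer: 4866138230/9 ≈ 5.4068e+8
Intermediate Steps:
W = -13 (W = -(-32 - 1*(-71))/3 = -(-32 + 71)/3 = -⅓*39 = -13)
c(k) = 49 (c(k) = 7² = 49)
q(Y, Z) = 4/117 (q(Y, Z) = -4/(-117) = -4*(-1/117) = 4/117)
j = -15623
(q(W, 175) - 34717)*(j + c(-76)) = (4/117 - 34717)*(-15623 + 49) = -4061885/117*(-15574) = 4866138230/9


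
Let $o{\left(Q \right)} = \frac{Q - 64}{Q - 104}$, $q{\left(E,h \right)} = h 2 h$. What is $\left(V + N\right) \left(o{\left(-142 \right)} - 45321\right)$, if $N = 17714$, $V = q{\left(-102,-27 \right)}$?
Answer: $- \frac{106872013360}{123} \approx -8.6888 \cdot 10^{8}$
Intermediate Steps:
$q{\left(E,h \right)} = 2 h^{2}$ ($q{\left(E,h \right)} = 2 h h = 2 h^{2}$)
$V = 1458$ ($V = 2 \left(-27\right)^{2} = 2 \cdot 729 = 1458$)
$o{\left(Q \right)} = \frac{-64 + Q}{-104 + Q}$
$\left(V + N\right) \left(o{\left(-142 \right)} - 45321\right) = \left(1458 + 17714\right) \left(\frac{-64 - 142}{-104 - 142} - 45321\right) = 19172 \left(\frac{1}{-246} \left(-206\right) - 45321\right) = 19172 \left(\left(- \frac{1}{246}\right) \left(-206\right) - 45321\right) = 19172 \left(\frac{103}{123} - 45321\right) = 19172 \left(- \frac{5574380}{123}\right) = - \frac{106872013360}{123}$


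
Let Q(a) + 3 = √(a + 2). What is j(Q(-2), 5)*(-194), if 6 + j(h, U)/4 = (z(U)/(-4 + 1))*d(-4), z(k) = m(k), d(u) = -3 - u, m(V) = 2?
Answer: 15520/3 ≈ 5173.3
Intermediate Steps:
z(k) = 2
Q(a) = -3 + √(2 + a) (Q(a) = -3 + √(a + 2) = -3 + √(2 + a))
j(h, U) = -80/3 (j(h, U) = -24 + 4*((2/(-4 + 1))*(-3 - 1*(-4))) = -24 + 4*((2/(-3))*(-3 + 4)) = -24 + 4*((2*(-⅓))*1) = -24 + 4*(-⅔*1) = -24 + 4*(-⅔) = -24 - 8/3 = -80/3)
j(Q(-2), 5)*(-194) = -80/3*(-194) = 15520/3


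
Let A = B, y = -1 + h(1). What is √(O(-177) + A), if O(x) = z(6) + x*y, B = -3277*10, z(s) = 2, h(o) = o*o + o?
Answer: I*√32945 ≈ 181.51*I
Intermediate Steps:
h(o) = o + o² (h(o) = o² + o = o + o²)
y = 1 (y = -1 + 1*(1 + 1) = -1 + 1*2 = -1 + 2 = 1)
B = -32770
O(x) = 2 + x (O(x) = 2 + x*1 = 2 + x)
A = -32770
√(O(-177) + A) = √((2 - 177) - 32770) = √(-175 - 32770) = √(-32945) = I*√32945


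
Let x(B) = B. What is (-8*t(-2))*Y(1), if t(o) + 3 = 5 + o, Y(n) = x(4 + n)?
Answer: 0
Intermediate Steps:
Y(n) = 4 + n
t(o) = 2 + o (t(o) = -3 + (5 + o) = 2 + o)
(-8*t(-2))*Y(1) = (-8*(2 - 2))*(4 + 1) = -8*0*5 = 0*5 = 0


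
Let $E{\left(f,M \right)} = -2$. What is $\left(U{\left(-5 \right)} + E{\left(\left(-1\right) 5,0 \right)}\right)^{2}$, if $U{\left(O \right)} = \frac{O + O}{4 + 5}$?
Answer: $\frac{784}{81} \approx 9.679$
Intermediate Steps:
$U{\left(O \right)} = \frac{2 O}{9}$
$\left(U{\left(-5 \right)} + E{\left(\left(-1\right) 5,0 \right)}\right)^{2} = \left(\frac{2}{9} \left(-5\right) - 2\right)^{2} = \left(- \frac{10}{9} - 2\right)^{2} = \left(- \frac{28}{9}\right)^{2} = \frac{784}{81}$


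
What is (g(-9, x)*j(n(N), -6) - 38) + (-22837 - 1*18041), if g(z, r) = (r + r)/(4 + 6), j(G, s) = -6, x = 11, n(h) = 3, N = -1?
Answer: -204646/5 ≈ -40929.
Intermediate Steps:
g(z, r) = r/5 (g(z, r) = (2*r)/10 = (2*r)*(1/10) = r/5)
(g(-9, x)*j(n(N), -6) - 38) + (-22837 - 1*18041) = (((1/5)*11)*(-6) - 38) + (-22837 - 1*18041) = ((11/5)*(-6) - 38) + (-22837 - 18041) = (-66/5 - 38) - 40878 = -256/5 - 40878 = -204646/5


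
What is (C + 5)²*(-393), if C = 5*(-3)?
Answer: -39300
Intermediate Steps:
C = -15
(C + 5)²*(-393) = (-15 + 5)²*(-393) = (-10)²*(-393) = 100*(-393) = -39300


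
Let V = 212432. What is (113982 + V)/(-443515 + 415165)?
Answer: -163207/14175 ≈ -11.514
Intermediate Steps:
(113982 + V)/(-443515 + 415165) = (113982 + 212432)/(-443515 + 415165) = 326414/(-28350) = 326414*(-1/28350) = -163207/14175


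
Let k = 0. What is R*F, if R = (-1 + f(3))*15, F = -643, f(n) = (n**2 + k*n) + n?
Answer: -106095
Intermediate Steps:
f(n) = n + n**2 (f(n) = (n**2 + 0*n) + n = (n**2 + 0) + n = n**2 + n = n + n**2)
R = 165 (R = (-1 + 3*(1 + 3))*15 = (-1 + 3*4)*15 = (-1 + 12)*15 = 11*15 = 165)
R*F = 165*(-643) = -106095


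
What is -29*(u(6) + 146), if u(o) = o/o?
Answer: -4263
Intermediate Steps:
u(o) = 1
-29*(u(6) + 146) = -29*(1 + 146) = -29*147 = -4263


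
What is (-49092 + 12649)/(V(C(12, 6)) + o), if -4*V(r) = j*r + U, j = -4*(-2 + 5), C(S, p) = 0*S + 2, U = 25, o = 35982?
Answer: -145772/143927 ≈ -1.0128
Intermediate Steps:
C(S, p) = 2 (C(S, p) = 0 + 2 = 2)
j = -12 (j = -4*3 = -12)
V(r) = -25/4 + 3*r (V(r) = -(-12*r + 25)/4 = -(25 - 12*r)/4 = -25/4 + 3*r)
(-49092 + 12649)/(V(C(12, 6)) + o) = (-49092 + 12649)/((-25/4 + 3*2) + 35982) = -36443/((-25/4 + 6) + 35982) = -36443/(-¼ + 35982) = -36443/143927/4 = -36443*4/143927 = -145772/143927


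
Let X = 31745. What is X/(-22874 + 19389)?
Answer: -6349/697 ≈ -9.1090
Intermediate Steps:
X/(-22874 + 19389) = 31745/(-22874 + 19389) = 31745/(-3485) = 31745*(-1/3485) = -6349/697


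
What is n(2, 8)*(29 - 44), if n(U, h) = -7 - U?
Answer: 135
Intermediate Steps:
n(2, 8)*(29 - 44) = (-7 - 1*2)*(29 - 44) = (-7 - 2)*(-15) = -9*(-15) = 135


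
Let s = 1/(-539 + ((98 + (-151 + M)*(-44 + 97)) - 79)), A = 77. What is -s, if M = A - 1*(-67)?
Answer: 1/891 ≈ 0.0011223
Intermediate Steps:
M = 144 (M = 77 - 1*(-67) = 77 + 67 = 144)
s = -1/891 (s = 1/(-539 + ((98 + (-151 + 144)*(-44 + 97)) - 79)) = 1/(-539 + ((98 - 7*53) - 79)) = 1/(-539 + ((98 - 371) - 79)) = 1/(-539 + (-273 - 79)) = 1/(-539 - 352) = 1/(-891) = -1/891 ≈ -0.0011223)
-s = -1*(-1/891) = 1/891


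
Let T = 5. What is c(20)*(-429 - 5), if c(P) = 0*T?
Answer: 0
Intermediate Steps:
c(P) = 0 (c(P) = 0*5 = 0)
c(20)*(-429 - 5) = 0*(-429 - 5) = 0*(-434) = 0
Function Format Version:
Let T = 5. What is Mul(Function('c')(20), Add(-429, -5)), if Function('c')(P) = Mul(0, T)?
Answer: 0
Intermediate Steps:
Function('c')(P) = 0 (Function('c')(P) = Mul(0, 5) = 0)
Mul(Function('c')(20), Add(-429, -5)) = Mul(0, Add(-429, -5)) = Mul(0, -434) = 0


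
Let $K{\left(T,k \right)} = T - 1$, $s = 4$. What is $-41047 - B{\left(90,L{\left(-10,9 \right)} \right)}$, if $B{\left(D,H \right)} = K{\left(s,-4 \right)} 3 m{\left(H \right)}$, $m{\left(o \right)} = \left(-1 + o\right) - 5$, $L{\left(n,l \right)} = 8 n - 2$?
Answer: $-40255$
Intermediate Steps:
$L{\left(n,l \right)} = -2 + 8 n$
$m{\left(o \right)} = -6 + o$ ($m{\left(o \right)} = \left(-1 + o\right) - 5 = -6 + o$)
$K{\left(T,k \right)} = -1 + T$
$B{\left(D,H \right)} = -54 + 9 H$ ($B{\left(D,H \right)} = \left(-1 + 4\right) 3 \left(-6 + H\right) = 3 \cdot 3 \left(-6 + H\right) = 9 \left(-6 + H\right) = -54 + 9 H$)
$-41047 - B{\left(90,L{\left(-10,9 \right)} \right)} = -41047 - \left(-54 + 9 \left(-2 + 8 \left(-10\right)\right)\right) = -41047 - \left(-54 + 9 \left(-2 - 80\right)\right) = -41047 - \left(-54 + 9 \left(-82\right)\right) = -41047 - \left(-54 - 738\right) = -41047 - -792 = -41047 + 792 = -40255$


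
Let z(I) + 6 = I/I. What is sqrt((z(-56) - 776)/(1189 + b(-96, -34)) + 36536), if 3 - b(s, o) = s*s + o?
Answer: sqrt(2332468133790)/7990 ≈ 191.14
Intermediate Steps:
b(s, o) = 3 - o - s**2 (b(s, o) = 3 - (s*s + o) = 3 - (s**2 + o) = 3 - (o + s**2) = 3 + (-o - s**2) = 3 - o - s**2)
z(I) = -5 (z(I) = -6 + I/I = -6 + 1 = -5)
sqrt((z(-56) - 776)/(1189 + b(-96, -34)) + 36536) = sqrt((-5 - 776)/(1189 + (3 - 1*(-34) - 1*(-96)**2)) + 36536) = sqrt(-781/(1189 + (3 + 34 - 1*9216)) + 36536) = sqrt(-781/(1189 + (3 + 34 - 9216)) + 36536) = sqrt(-781/(1189 - 9179) + 36536) = sqrt(-781/(-7990) + 36536) = sqrt(-781*(-1/7990) + 36536) = sqrt(781/7990 + 36536) = sqrt(291923421/7990) = sqrt(2332468133790)/7990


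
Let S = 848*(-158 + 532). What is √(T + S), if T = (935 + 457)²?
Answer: 4*√140926 ≈ 1501.6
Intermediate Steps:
T = 1937664 (T = 1392² = 1937664)
S = 317152 (S = 848*374 = 317152)
√(T + S) = √(1937664 + 317152) = √2254816 = 4*√140926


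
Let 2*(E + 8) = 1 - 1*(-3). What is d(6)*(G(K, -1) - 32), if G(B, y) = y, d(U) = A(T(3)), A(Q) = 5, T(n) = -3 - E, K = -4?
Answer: -165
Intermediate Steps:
E = -6 (E = -8 + (1 - 1*(-3))/2 = -8 + (1 + 3)/2 = -8 + (1/2)*4 = -8 + 2 = -6)
T(n) = 3 (T(n) = -3 - 1*(-6) = -3 + 6 = 3)
d(U) = 5
d(6)*(G(K, -1) - 32) = 5*(-1 - 32) = 5*(-33) = -165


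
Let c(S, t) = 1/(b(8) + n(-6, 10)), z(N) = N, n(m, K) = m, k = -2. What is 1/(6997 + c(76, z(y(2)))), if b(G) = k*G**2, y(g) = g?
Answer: 134/937597 ≈ 0.00014292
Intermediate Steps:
b(G) = -2*G**2
c(S, t) = -1/134 (c(S, t) = 1/(-2*8**2 - 6) = 1/(-2*64 - 6) = 1/(-128 - 6) = 1/(-134) = -1/134)
1/(6997 + c(76, z(y(2)))) = 1/(6997 - 1/134) = 1/(937597/134) = 134/937597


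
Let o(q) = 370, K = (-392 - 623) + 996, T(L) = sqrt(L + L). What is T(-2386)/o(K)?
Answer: I*sqrt(1193)/185 ≈ 0.1867*I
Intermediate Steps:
T(L) = sqrt(2)*sqrt(L) (T(L) = sqrt(2*L) = sqrt(2)*sqrt(L))
K = -19 (K = -1015 + 996 = -19)
T(-2386)/o(K) = (sqrt(2)*sqrt(-2386))/370 = (sqrt(2)*(I*sqrt(2386)))*(1/370) = (2*I*sqrt(1193))*(1/370) = I*sqrt(1193)/185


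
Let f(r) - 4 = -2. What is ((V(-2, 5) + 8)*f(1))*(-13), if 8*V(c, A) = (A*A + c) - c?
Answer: -1157/4 ≈ -289.25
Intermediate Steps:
f(r) = 2 (f(r) = 4 - 2 = 2)
V(c, A) = A**2/8 (V(c, A) = ((A*A + c) - c)/8 = ((A**2 + c) - c)/8 = ((c + A**2) - c)/8 = A**2/8)
((V(-2, 5) + 8)*f(1))*(-13) = (((1/8)*5**2 + 8)*2)*(-13) = (((1/8)*25 + 8)*2)*(-13) = ((25/8 + 8)*2)*(-13) = ((89/8)*2)*(-13) = (89/4)*(-13) = -1157/4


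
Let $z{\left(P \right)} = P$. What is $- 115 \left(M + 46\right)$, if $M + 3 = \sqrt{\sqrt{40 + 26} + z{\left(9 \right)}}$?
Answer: $-4945 - 115 \sqrt{9 + \sqrt{66}} \approx -5420.9$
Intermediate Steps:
$M = -3 + \sqrt{9 + \sqrt{66}}$ ($M = -3 + \sqrt{\sqrt{40 + 26} + 9} = -3 + \sqrt{\sqrt{66} + 9} = -3 + \sqrt{9 + \sqrt{66}} \approx 1.1381$)
$- 115 \left(M + 46\right) = - 115 \left(\left(-3 + \sqrt{9 + \sqrt{66}}\right) + 46\right) = - 115 \left(43 + \sqrt{9 + \sqrt{66}}\right) = -4945 - 115 \sqrt{9 + \sqrt{66}}$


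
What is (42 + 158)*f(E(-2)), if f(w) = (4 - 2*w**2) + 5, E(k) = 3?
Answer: -1800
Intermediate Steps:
f(w) = 9 - 2*w**2
(42 + 158)*f(E(-2)) = (42 + 158)*(9 - 2*3**2) = 200*(9 - 2*9) = 200*(9 - 18) = 200*(-9) = -1800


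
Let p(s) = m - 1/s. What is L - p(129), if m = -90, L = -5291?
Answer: -670928/129 ≈ -5201.0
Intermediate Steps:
p(s) = -90 - 1/s
L - p(129) = -5291 - (-90 - 1/129) = -5291 - 1*(-11611/129) = -5291 + 11611/129 = -670928/129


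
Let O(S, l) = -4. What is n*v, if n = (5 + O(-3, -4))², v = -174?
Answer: -174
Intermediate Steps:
n = 1 (n = (5 - 4)² = 1² = 1)
n*v = 1*(-174) = -174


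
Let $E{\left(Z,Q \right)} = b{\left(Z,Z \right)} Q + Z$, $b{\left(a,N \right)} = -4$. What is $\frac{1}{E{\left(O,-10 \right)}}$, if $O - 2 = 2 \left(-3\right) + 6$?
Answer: $\frac{1}{42} \approx 0.02381$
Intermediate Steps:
$O = 2$ ($O = 2 + \left(2 \left(-3\right) + 6\right) = 2 + \left(-6 + 6\right) = 2 + 0 = 2$)
$E{\left(Z,Q \right)} = Z - 4 Q$ ($E{\left(Z,Q \right)} = - 4 Q + Z = Z - 4 Q$)
$\frac{1}{E{\left(O,-10 \right)}} = \frac{1}{2 - -40} = \frac{1}{2 + 40} = \frac{1}{42}$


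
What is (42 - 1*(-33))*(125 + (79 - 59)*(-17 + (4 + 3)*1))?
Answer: -5625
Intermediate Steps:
(42 - 1*(-33))*(125 + (79 - 59)*(-17 + (4 + 3)*1)) = (42 + 33)*(125 + 20*(-17 + 7*1)) = 75*(125 + 20*(-17 + 7)) = 75*(125 + 20*(-10)) = 75*(125 - 200) = 75*(-75) = -5625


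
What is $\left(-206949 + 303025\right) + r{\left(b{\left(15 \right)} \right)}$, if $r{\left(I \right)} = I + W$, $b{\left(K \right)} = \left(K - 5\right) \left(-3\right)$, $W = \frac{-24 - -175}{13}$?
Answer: $\frac{1248749}{13} \approx 96058.0$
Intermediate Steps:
$W = \frac{151}{13}$ ($W = \left(-24 + 175\right) \frac{1}{13} = 151 \cdot \frac{1}{13} = \frac{151}{13} \approx 11.615$)
$b{\left(K \right)} = 15 - 3 K$ ($b{\left(K \right)} = \left(-5 + K\right) \left(-3\right) = 15 - 3 K$)
$r{\left(I \right)} = \frac{151}{13} + I$ ($r{\left(I \right)} = I + \frac{151}{13} = \frac{151}{13} + I$)
$\left(-206949 + 303025\right) + r{\left(b{\left(15 \right)} \right)} = \left(-206949 + 303025\right) + \left(\frac{151}{13} + \left(15 - 45\right)\right) = 96076 + \left(\frac{151}{13} + \left(15 - 45\right)\right) = 96076 + \left(\frac{151}{13} - 30\right) = 96076 - \frac{239}{13} = \frac{1248749}{13}$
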